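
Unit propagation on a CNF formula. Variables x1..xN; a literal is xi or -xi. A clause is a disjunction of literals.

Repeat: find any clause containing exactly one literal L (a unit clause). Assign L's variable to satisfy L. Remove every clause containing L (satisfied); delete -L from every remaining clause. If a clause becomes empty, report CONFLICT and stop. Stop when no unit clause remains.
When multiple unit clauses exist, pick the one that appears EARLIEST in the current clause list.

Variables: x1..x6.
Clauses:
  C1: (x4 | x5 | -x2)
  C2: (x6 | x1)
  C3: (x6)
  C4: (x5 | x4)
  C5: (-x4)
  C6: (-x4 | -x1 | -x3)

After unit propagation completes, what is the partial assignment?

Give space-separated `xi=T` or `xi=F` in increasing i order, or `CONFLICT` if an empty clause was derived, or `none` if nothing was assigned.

unit clause [6] forces x6=T; simplify:
  satisfied 2 clause(s); 4 remain; assigned so far: [6]
unit clause [-4] forces x4=F; simplify:
  drop 4 from [4, 5, -2] -> [5, -2]
  drop 4 from [5, 4] -> [5]
  satisfied 2 clause(s); 2 remain; assigned so far: [4, 6]
unit clause [5] forces x5=T; simplify:
  satisfied 2 clause(s); 0 remain; assigned so far: [4, 5, 6]

Answer: x4=F x5=T x6=T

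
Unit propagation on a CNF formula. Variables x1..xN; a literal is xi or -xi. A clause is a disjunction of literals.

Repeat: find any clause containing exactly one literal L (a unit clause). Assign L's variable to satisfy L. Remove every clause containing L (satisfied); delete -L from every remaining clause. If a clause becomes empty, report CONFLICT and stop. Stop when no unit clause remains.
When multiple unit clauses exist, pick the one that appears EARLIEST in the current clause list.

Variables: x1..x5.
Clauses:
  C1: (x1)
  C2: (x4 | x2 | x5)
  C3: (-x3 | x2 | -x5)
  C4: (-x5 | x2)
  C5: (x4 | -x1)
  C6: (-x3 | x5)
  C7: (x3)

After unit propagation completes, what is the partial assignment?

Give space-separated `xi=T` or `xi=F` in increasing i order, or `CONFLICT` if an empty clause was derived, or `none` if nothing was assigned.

unit clause [1] forces x1=T; simplify:
  drop -1 from [4, -1] -> [4]
  satisfied 1 clause(s); 6 remain; assigned so far: [1]
unit clause [4] forces x4=T; simplify:
  satisfied 2 clause(s); 4 remain; assigned so far: [1, 4]
unit clause [3] forces x3=T; simplify:
  drop -3 from [-3, 2, -5] -> [2, -5]
  drop -3 from [-3, 5] -> [5]
  satisfied 1 clause(s); 3 remain; assigned so far: [1, 3, 4]
unit clause [5] forces x5=T; simplify:
  drop -5 from [2, -5] -> [2]
  drop -5 from [-5, 2] -> [2]
  satisfied 1 clause(s); 2 remain; assigned so far: [1, 3, 4, 5]
unit clause [2] forces x2=T; simplify:
  satisfied 2 clause(s); 0 remain; assigned so far: [1, 2, 3, 4, 5]

Answer: x1=T x2=T x3=T x4=T x5=T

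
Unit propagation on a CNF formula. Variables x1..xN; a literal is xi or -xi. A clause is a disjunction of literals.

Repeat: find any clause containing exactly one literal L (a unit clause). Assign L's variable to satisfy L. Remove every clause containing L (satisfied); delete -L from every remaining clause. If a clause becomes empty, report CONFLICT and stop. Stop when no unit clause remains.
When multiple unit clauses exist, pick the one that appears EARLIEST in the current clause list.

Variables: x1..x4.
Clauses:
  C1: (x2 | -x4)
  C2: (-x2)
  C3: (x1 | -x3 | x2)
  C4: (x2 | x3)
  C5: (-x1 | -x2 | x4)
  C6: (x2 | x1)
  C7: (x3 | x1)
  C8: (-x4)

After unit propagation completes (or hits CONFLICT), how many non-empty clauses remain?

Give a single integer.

unit clause [-2] forces x2=F; simplify:
  drop 2 from [2, -4] -> [-4]
  drop 2 from [1, -3, 2] -> [1, -3]
  drop 2 from [2, 3] -> [3]
  drop 2 from [2, 1] -> [1]
  satisfied 2 clause(s); 6 remain; assigned so far: [2]
unit clause [-4] forces x4=F; simplify:
  satisfied 2 clause(s); 4 remain; assigned so far: [2, 4]
unit clause [3] forces x3=T; simplify:
  drop -3 from [1, -3] -> [1]
  satisfied 2 clause(s); 2 remain; assigned so far: [2, 3, 4]
unit clause [1] forces x1=T; simplify:
  satisfied 2 clause(s); 0 remain; assigned so far: [1, 2, 3, 4]

Answer: 0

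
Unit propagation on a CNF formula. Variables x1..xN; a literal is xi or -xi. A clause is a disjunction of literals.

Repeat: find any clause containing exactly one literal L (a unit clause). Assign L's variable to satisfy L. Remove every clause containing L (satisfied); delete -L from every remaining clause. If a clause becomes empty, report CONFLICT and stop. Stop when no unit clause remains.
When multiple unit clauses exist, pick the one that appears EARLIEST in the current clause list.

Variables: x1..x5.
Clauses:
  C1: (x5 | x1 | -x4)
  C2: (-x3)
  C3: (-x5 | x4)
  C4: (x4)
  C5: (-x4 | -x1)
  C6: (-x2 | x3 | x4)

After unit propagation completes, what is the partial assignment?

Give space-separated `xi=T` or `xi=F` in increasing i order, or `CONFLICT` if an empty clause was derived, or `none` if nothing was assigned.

Answer: x1=F x3=F x4=T x5=T

Derivation:
unit clause [-3] forces x3=F; simplify:
  drop 3 from [-2, 3, 4] -> [-2, 4]
  satisfied 1 clause(s); 5 remain; assigned so far: [3]
unit clause [4] forces x4=T; simplify:
  drop -4 from [5, 1, -4] -> [5, 1]
  drop -4 from [-4, -1] -> [-1]
  satisfied 3 clause(s); 2 remain; assigned so far: [3, 4]
unit clause [-1] forces x1=F; simplify:
  drop 1 from [5, 1] -> [5]
  satisfied 1 clause(s); 1 remain; assigned so far: [1, 3, 4]
unit clause [5] forces x5=T; simplify:
  satisfied 1 clause(s); 0 remain; assigned so far: [1, 3, 4, 5]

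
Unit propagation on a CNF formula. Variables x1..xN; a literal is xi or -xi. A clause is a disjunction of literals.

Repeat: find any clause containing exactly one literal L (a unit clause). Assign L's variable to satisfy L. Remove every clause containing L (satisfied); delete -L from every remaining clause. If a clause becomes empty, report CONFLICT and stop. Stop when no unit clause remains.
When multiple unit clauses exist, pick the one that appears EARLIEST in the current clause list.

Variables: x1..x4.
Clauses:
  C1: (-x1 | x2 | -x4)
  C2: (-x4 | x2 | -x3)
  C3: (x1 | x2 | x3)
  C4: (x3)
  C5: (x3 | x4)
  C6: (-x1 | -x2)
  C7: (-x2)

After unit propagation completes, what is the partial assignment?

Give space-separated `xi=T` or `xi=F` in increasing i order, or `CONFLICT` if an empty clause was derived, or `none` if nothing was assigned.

Answer: x2=F x3=T x4=F

Derivation:
unit clause [3] forces x3=T; simplify:
  drop -3 from [-4, 2, -3] -> [-4, 2]
  satisfied 3 clause(s); 4 remain; assigned so far: [3]
unit clause [-2] forces x2=F; simplify:
  drop 2 from [-1, 2, -4] -> [-1, -4]
  drop 2 from [-4, 2] -> [-4]
  satisfied 2 clause(s); 2 remain; assigned so far: [2, 3]
unit clause [-4] forces x4=F; simplify:
  satisfied 2 clause(s); 0 remain; assigned so far: [2, 3, 4]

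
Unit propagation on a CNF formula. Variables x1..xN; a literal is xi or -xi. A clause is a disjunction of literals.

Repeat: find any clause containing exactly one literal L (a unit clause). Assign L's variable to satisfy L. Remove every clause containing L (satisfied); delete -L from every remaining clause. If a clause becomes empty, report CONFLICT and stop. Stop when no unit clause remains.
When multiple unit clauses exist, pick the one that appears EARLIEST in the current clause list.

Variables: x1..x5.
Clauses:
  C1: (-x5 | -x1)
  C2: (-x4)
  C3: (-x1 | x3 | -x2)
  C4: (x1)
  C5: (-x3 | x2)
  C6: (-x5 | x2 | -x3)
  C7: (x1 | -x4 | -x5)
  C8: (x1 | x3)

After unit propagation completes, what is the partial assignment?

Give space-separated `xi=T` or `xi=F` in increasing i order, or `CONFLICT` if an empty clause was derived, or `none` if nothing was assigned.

unit clause [-4] forces x4=F; simplify:
  satisfied 2 clause(s); 6 remain; assigned so far: [4]
unit clause [1] forces x1=T; simplify:
  drop -1 from [-5, -1] -> [-5]
  drop -1 from [-1, 3, -2] -> [3, -2]
  satisfied 2 clause(s); 4 remain; assigned so far: [1, 4]
unit clause [-5] forces x5=F; simplify:
  satisfied 2 clause(s); 2 remain; assigned so far: [1, 4, 5]

Answer: x1=T x4=F x5=F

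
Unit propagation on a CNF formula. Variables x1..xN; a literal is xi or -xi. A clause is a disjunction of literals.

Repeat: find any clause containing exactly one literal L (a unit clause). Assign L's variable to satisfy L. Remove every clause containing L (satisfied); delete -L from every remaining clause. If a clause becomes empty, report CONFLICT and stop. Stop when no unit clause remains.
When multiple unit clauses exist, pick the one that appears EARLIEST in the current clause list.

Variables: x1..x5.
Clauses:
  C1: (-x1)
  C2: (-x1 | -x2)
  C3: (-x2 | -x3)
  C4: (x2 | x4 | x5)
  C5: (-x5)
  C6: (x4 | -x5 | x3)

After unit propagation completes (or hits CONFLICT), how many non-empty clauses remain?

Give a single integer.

unit clause [-1] forces x1=F; simplify:
  satisfied 2 clause(s); 4 remain; assigned so far: [1]
unit clause [-5] forces x5=F; simplify:
  drop 5 from [2, 4, 5] -> [2, 4]
  satisfied 2 clause(s); 2 remain; assigned so far: [1, 5]

Answer: 2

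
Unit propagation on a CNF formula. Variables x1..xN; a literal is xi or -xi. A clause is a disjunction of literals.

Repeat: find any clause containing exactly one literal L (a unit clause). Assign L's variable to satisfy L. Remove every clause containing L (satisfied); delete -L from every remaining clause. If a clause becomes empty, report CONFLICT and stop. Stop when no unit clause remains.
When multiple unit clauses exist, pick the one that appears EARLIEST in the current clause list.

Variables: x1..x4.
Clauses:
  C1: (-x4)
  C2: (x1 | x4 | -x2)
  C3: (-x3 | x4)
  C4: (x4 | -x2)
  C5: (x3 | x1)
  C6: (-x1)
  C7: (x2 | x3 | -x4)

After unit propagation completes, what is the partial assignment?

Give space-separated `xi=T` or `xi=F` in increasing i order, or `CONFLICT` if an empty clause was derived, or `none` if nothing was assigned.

unit clause [-4] forces x4=F; simplify:
  drop 4 from [1, 4, -2] -> [1, -2]
  drop 4 from [-3, 4] -> [-3]
  drop 4 from [4, -2] -> [-2]
  satisfied 2 clause(s); 5 remain; assigned so far: [4]
unit clause [-3] forces x3=F; simplify:
  drop 3 from [3, 1] -> [1]
  satisfied 1 clause(s); 4 remain; assigned so far: [3, 4]
unit clause [-2] forces x2=F; simplify:
  satisfied 2 clause(s); 2 remain; assigned so far: [2, 3, 4]
unit clause [1] forces x1=T; simplify:
  drop -1 from [-1] -> [] (empty!)
  satisfied 1 clause(s); 1 remain; assigned so far: [1, 2, 3, 4]
CONFLICT (empty clause)

Answer: CONFLICT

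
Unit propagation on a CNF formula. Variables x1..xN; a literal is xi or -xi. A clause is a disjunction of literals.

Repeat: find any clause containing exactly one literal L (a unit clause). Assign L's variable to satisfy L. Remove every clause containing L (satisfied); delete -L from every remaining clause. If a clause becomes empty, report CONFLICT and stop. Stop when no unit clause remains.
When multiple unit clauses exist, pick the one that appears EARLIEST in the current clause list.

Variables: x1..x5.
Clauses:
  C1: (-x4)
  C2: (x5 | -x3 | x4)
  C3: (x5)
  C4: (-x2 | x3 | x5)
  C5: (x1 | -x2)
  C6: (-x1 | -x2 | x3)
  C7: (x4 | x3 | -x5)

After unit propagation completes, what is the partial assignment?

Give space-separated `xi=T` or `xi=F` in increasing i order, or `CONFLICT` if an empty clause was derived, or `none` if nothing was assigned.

unit clause [-4] forces x4=F; simplify:
  drop 4 from [5, -3, 4] -> [5, -3]
  drop 4 from [4, 3, -5] -> [3, -5]
  satisfied 1 clause(s); 6 remain; assigned so far: [4]
unit clause [5] forces x5=T; simplify:
  drop -5 from [3, -5] -> [3]
  satisfied 3 clause(s); 3 remain; assigned so far: [4, 5]
unit clause [3] forces x3=T; simplify:
  satisfied 2 clause(s); 1 remain; assigned so far: [3, 4, 5]

Answer: x3=T x4=F x5=T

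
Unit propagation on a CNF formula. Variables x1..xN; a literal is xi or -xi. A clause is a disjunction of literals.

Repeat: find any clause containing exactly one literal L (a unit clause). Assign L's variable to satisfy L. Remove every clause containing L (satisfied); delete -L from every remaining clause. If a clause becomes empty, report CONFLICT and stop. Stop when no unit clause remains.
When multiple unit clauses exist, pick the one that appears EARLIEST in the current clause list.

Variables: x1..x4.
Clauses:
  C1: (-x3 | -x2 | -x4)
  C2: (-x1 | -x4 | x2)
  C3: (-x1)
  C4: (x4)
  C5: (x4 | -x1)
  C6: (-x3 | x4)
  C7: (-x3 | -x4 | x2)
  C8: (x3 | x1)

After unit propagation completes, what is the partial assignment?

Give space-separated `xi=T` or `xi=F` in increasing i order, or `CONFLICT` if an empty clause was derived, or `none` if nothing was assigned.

Answer: CONFLICT

Derivation:
unit clause [-1] forces x1=F; simplify:
  drop 1 from [3, 1] -> [3]
  satisfied 3 clause(s); 5 remain; assigned so far: [1]
unit clause [4] forces x4=T; simplify:
  drop -4 from [-3, -2, -4] -> [-3, -2]
  drop -4 from [-3, -4, 2] -> [-3, 2]
  satisfied 2 clause(s); 3 remain; assigned so far: [1, 4]
unit clause [3] forces x3=T; simplify:
  drop -3 from [-3, -2] -> [-2]
  drop -3 from [-3, 2] -> [2]
  satisfied 1 clause(s); 2 remain; assigned so far: [1, 3, 4]
unit clause [-2] forces x2=F; simplify:
  drop 2 from [2] -> [] (empty!)
  satisfied 1 clause(s); 1 remain; assigned so far: [1, 2, 3, 4]
CONFLICT (empty clause)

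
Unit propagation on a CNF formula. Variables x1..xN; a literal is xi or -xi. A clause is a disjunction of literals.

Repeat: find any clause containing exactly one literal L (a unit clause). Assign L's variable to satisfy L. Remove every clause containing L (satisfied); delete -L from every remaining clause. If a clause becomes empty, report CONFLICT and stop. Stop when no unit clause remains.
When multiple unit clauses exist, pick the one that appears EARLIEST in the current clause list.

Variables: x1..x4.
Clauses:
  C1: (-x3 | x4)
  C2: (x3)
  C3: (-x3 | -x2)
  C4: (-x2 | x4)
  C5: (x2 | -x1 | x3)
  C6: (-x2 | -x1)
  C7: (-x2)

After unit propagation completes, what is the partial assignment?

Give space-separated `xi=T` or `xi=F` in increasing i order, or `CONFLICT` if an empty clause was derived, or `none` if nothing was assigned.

unit clause [3] forces x3=T; simplify:
  drop -3 from [-3, 4] -> [4]
  drop -3 from [-3, -2] -> [-2]
  satisfied 2 clause(s); 5 remain; assigned so far: [3]
unit clause [4] forces x4=T; simplify:
  satisfied 2 clause(s); 3 remain; assigned so far: [3, 4]
unit clause [-2] forces x2=F; simplify:
  satisfied 3 clause(s); 0 remain; assigned so far: [2, 3, 4]

Answer: x2=F x3=T x4=T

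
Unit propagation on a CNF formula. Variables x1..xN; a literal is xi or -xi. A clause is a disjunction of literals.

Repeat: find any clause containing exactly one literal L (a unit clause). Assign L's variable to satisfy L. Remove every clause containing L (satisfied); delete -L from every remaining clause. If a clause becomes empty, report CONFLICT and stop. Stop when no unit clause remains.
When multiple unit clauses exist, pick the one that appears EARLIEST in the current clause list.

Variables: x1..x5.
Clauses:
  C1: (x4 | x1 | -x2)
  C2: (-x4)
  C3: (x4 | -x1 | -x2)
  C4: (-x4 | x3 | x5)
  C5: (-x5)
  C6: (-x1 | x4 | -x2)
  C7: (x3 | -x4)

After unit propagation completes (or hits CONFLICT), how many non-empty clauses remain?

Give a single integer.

Answer: 3

Derivation:
unit clause [-4] forces x4=F; simplify:
  drop 4 from [4, 1, -2] -> [1, -2]
  drop 4 from [4, -1, -2] -> [-1, -2]
  drop 4 from [-1, 4, -2] -> [-1, -2]
  satisfied 3 clause(s); 4 remain; assigned so far: [4]
unit clause [-5] forces x5=F; simplify:
  satisfied 1 clause(s); 3 remain; assigned so far: [4, 5]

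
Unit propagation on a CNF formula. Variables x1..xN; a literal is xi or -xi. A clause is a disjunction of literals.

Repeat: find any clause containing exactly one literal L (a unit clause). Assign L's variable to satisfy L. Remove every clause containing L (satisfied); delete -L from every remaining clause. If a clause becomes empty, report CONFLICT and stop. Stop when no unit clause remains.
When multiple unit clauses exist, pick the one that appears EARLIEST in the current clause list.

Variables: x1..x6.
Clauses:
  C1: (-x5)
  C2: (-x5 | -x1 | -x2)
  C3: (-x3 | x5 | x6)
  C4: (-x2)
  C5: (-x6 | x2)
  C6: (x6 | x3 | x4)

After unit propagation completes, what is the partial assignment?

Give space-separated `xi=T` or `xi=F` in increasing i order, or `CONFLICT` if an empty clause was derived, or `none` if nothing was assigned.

Answer: x2=F x3=F x4=T x5=F x6=F

Derivation:
unit clause [-5] forces x5=F; simplify:
  drop 5 from [-3, 5, 6] -> [-3, 6]
  satisfied 2 clause(s); 4 remain; assigned so far: [5]
unit clause [-2] forces x2=F; simplify:
  drop 2 from [-6, 2] -> [-6]
  satisfied 1 clause(s); 3 remain; assigned so far: [2, 5]
unit clause [-6] forces x6=F; simplify:
  drop 6 from [-3, 6] -> [-3]
  drop 6 from [6, 3, 4] -> [3, 4]
  satisfied 1 clause(s); 2 remain; assigned so far: [2, 5, 6]
unit clause [-3] forces x3=F; simplify:
  drop 3 from [3, 4] -> [4]
  satisfied 1 clause(s); 1 remain; assigned so far: [2, 3, 5, 6]
unit clause [4] forces x4=T; simplify:
  satisfied 1 clause(s); 0 remain; assigned so far: [2, 3, 4, 5, 6]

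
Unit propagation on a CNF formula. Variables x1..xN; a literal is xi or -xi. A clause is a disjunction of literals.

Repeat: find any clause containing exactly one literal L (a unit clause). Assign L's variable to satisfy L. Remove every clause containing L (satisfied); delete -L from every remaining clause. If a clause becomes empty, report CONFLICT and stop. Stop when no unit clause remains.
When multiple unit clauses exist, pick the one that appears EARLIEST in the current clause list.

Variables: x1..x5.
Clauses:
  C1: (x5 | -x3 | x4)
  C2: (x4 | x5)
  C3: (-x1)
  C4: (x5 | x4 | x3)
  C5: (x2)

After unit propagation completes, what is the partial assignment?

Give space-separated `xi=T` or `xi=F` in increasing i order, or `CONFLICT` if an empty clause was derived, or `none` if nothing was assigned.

Answer: x1=F x2=T

Derivation:
unit clause [-1] forces x1=F; simplify:
  satisfied 1 clause(s); 4 remain; assigned so far: [1]
unit clause [2] forces x2=T; simplify:
  satisfied 1 clause(s); 3 remain; assigned so far: [1, 2]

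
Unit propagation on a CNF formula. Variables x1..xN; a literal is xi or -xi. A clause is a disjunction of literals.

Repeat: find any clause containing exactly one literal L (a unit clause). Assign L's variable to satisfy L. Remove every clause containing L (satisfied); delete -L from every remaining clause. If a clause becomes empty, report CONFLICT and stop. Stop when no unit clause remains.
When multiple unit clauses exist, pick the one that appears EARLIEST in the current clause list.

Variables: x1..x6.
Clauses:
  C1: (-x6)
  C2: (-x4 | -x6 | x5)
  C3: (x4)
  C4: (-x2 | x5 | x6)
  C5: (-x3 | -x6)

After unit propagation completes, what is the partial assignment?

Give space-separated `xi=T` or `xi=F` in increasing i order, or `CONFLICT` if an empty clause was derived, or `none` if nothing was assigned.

unit clause [-6] forces x6=F; simplify:
  drop 6 from [-2, 5, 6] -> [-2, 5]
  satisfied 3 clause(s); 2 remain; assigned so far: [6]
unit clause [4] forces x4=T; simplify:
  satisfied 1 clause(s); 1 remain; assigned so far: [4, 6]

Answer: x4=T x6=F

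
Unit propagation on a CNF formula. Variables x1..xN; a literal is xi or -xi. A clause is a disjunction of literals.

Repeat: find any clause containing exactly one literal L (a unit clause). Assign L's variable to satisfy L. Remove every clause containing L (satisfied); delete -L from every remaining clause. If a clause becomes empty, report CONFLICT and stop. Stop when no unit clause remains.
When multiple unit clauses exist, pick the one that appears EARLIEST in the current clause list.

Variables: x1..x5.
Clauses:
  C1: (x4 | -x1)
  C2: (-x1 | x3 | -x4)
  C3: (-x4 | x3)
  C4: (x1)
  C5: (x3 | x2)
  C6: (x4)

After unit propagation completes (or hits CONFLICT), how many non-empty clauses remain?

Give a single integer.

Answer: 0

Derivation:
unit clause [1] forces x1=T; simplify:
  drop -1 from [4, -1] -> [4]
  drop -1 from [-1, 3, -4] -> [3, -4]
  satisfied 1 clause(s); 5 remain; assigned so far: [1]
unit clause [4] forces x4=T; simplify:
  drop -4 from [3, -4] -> [3]
  drop -4 from [-4, 3] -> [3]
  satisfied 2 clause(s); 3 remain; assigned so far: [1, 4]
unit clause [3] forces x3=T; simplify:
  satisfied 3 clause(s); 0 remain; assigned so far: [1, 3, 4]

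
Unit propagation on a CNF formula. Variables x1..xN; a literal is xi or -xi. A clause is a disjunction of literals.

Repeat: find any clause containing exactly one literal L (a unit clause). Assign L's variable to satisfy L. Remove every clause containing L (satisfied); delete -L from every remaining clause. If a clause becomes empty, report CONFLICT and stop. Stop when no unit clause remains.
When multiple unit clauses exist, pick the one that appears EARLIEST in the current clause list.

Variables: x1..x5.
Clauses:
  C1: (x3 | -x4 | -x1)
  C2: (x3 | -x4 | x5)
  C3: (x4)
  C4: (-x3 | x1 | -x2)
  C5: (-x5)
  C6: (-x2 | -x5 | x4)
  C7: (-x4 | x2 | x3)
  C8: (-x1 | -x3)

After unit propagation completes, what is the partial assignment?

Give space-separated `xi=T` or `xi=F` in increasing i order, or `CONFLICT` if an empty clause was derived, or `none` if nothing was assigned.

Answer: x1=F x2=F x3=T x4=T x5=F

Derivation:
unit clause [4] forces x4=T; simplify:
  drop -4 from [3, -4, -1] -> [3, -1]
  drop -4 from [3, -4, 5] -> [3, 5]
  drop -4 from [-4, 2, 3] -> [2, 3]
  satisfied 2 clause(s); 6 remain; assigned so far: [4]
unit clause [-5] forces x5=F; simplify:
  drop 5 from [3, 5] -> [3]
  satisfied 1 clause(s); 5 remain; assigned so far: [4, 5]
unit clause [3] forces x3=T; simplify:
  drop -3 from [-3, 1, -2] -> [1, -2]
  drop -3 from [-1, -3] -> [-1]
  satisfied 3 clause(s); 2 remain; assigned so far: [3, 4, 5]
unit clause [-1] forces x1=F; simplify:
  drop 1 from [1, -2] -> [-2]
  satisfied 1 clause(s); 1 remain; assigned so far: [1, 3, 4, 5]
unit clause [-2] forces x2=F; simplify:
  satisfied 1 clause(s); 0 remain; assigned so far: [1, 2, 3, 4, 5]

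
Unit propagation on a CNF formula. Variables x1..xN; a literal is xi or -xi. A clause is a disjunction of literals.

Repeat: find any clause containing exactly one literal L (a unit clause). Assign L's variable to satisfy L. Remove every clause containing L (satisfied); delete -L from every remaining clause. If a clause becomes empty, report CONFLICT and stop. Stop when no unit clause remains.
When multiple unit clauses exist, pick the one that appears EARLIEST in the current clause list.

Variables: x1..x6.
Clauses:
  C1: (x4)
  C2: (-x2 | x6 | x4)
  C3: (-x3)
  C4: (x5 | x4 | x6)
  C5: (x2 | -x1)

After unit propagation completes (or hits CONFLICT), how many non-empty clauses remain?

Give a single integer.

unit clause [4] forces x4=T; simplify:
  satisfied 3 clause(s); 2 remain; assigned so far: [4]
unit clause [-3] forces x3=F; simplify:
  satisfied 1 clause(s); 1 remain; assigned so far: [3, 4]

Answer: 1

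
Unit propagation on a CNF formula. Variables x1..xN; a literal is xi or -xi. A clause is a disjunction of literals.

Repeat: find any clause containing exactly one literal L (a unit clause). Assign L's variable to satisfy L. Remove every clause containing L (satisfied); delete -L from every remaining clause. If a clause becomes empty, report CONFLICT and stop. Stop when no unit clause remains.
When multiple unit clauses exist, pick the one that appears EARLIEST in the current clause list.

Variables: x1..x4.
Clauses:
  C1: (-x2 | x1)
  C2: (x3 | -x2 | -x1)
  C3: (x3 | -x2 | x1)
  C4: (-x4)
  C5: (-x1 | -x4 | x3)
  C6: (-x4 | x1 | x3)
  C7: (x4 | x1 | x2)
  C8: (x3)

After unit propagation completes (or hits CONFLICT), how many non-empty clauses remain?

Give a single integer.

unit clause [-4] forces x4=F; simplify:
  drop 4 from [4, 1, 2] -> [1, 2]
  satisfied 3 clause(s); 5 remain; assigned so far: [4]
unit clause [3] forces x3=T; simplify:
  satisfied 3 clause(s); 2 remain; assigned so far: [3, 4]

Answer: 2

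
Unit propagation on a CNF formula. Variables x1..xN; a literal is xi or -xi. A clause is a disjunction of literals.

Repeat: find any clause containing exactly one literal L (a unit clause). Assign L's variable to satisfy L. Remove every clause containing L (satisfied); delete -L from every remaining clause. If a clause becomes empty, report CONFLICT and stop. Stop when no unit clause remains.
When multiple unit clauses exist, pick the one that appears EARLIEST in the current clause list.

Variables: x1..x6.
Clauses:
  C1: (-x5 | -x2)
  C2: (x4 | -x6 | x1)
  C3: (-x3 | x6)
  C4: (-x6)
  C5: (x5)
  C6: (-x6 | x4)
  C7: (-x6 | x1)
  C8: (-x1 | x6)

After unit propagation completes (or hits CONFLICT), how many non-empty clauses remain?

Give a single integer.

Answer: 0

Derivation:
unit clause [-6] forces x6=F; simplify:
  drop 6 from [-3, 6] -> [-3]
  drop 6 from [-1, 6] -> [-1]
  satisfied 4 clause(s); 4 remain; assigned so far: [6]
unit clause [-3] forces x3=F; simplify:
  satisfied 1 clause(s); 3 remain; assigned so far: [3, 6]
unit clause [5] forces x5=T; simplify:
  drop -5 from [-5, -2] -> [-2]
  satisfied 1 clause(s); 2 remain; assigned so far: [3, 5, 6]
unit clause [-2] forces x2=F; simplify:
  satisfied 1 clause(s); 1 remain; assigned so far: [2, 3, 5, 6]
unit clause [-1] forces x1=F; simplify:
  satisfied 1 clause(s); 0 remain; assigned so far: [1, 2, 3, 5, 6]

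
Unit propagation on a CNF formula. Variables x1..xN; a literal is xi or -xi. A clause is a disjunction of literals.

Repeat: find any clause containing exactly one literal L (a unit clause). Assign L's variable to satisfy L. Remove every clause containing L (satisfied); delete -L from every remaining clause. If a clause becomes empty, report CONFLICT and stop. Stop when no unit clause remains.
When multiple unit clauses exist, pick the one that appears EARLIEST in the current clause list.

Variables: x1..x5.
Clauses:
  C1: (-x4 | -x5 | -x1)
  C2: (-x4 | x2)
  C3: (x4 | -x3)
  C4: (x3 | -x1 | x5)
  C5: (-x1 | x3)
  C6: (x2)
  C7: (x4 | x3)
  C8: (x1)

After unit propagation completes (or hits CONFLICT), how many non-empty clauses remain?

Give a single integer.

Answer: 0

Derivation:
unit clause [2] forces x2=T; simplify:
  satisfied 2 clause(s); 6 remain; assigned so far: [2]
unit clause [1] forces x1=T; simplify:
  drop -1 from [-4, -5, -1] -> [-4, -5]
  drop -1 from [3, -1, 5] -> [3, 5]
  drop -1 from [-1, 3] -> [3]
  satisfied 1 clause(s); 5 remain; assigned so far: [1, 2]
unit clause [3] forces x3=T; simplify:
  drop -3 from [4, -3] -> [4]
  satisfied 3 clause(s); 2 remain; assigned so far: [1, 2, 3]
unit clause [4] forces x4=T; simplify:
  drop -4 from [-4, -5] -> [-5]
  satisfied 1 clause(s); 1 remain; assigned so far: [1, 2, 3, 4]
unit clause [-5] forces x5=F; simplify:
  satisfied 1 clause(s); 0 remain; assigned so far: [1, 2, 3, 4, 5]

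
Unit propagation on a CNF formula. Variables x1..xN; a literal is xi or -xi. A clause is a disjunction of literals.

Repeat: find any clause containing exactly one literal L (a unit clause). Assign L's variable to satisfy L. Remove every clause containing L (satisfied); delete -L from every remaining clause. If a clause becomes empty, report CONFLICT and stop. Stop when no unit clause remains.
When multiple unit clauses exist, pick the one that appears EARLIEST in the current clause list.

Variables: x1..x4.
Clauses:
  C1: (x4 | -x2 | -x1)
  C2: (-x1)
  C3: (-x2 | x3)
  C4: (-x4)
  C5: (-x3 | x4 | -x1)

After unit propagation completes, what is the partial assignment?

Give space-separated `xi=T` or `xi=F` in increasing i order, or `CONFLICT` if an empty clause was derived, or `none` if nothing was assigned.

Answer: x1=F x4=F

Derivation:
unit clause [-1] forces x1=F; simplify:
  satisfied 3 clause(s); 2 remain; assigned so far: [1]
unit clause [-4] forces x4=F; simplify:
  satisfied 1 clause(s); 1 remain; assigned so far: [1, 4]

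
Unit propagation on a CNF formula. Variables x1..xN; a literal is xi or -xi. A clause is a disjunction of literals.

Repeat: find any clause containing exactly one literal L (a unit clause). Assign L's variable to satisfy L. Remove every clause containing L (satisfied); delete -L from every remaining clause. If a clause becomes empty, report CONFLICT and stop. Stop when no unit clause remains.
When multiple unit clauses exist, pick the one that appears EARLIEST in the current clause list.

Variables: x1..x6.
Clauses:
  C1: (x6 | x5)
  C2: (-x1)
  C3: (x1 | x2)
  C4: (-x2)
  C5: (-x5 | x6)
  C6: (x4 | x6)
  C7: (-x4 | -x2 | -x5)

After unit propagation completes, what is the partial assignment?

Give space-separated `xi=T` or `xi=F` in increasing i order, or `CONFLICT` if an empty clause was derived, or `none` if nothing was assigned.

Answer: CONFLICT

Derivation:
unit clause [-1] forces x1=F; simplify:
  drop 1 from [1, 2] -> [2]
  satisfied 1 clause(s); 6 remain; assigned so far: [1]
unit clause [2] forces x2=T; simplify:
  drop -2 from [-2] -> [] (empty!)
  drop -2 from [-4, -2, -5] -> [-4, -5]
  satisfied 1 clause(s); 5 remain; assigned so far: [1, 2]
CONFLICT (empty clause)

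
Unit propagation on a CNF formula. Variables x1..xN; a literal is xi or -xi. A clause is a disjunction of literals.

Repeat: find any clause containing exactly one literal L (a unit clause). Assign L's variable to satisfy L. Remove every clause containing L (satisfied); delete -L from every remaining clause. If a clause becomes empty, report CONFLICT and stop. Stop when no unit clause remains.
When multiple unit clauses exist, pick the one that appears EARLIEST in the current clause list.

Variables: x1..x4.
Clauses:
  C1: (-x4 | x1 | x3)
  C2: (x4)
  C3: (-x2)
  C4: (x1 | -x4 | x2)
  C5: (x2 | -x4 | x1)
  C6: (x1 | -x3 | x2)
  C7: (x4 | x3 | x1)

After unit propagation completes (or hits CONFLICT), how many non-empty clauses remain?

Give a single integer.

unit clause [4] forces x4=T; simplify:
  drop -4 from [-4, 1, 3] -> [1, 3]
  drop -4 from [1, -4, 2] -> [1, 2]
  drop -4 from [2, -4, 1] -> [2, 1]
  satisfied 2 clause(s); 5 remain; assigned so far: [4]
unit clause [-2] forces x2=F; simplify:
  drop 2 from [1, 2] -> [1]
  drop 2 from [2, 1] -> [1]
  drop 2 from [1, -3, 2] -> [1, -3]
  satisfied 1 clause(s); 4 remain; assigned so far: [2, 4]
unit clause [1] forces x1=T; simplify:
  satisfied 4 clause(s); 0 remain; assigned so far: [1, 2, 4]

Answer: 0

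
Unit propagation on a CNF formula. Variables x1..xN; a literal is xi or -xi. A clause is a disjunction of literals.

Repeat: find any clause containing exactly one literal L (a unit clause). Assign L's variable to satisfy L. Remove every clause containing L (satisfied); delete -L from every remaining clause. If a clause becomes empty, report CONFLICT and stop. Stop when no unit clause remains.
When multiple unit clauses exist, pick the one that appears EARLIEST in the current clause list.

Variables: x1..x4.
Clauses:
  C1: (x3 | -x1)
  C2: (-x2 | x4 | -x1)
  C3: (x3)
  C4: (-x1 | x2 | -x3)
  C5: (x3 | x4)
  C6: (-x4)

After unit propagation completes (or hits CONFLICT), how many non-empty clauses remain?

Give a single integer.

Answer: 2

Derivation:
unit clause [3] forces x3=T; simplify:
  drop -3 from [-1, 2, -3] -> [-1, 2]
  satisfied 3 clause(s); 3 remain; assigned so far: [3]
unit clause [-4] forces x4=F; simplify:
  drop 4 from [-2, 4, -1] -> [-2, -1]
  satisfied 1 clause(s); 2 remain; assigned so far: [3, 4]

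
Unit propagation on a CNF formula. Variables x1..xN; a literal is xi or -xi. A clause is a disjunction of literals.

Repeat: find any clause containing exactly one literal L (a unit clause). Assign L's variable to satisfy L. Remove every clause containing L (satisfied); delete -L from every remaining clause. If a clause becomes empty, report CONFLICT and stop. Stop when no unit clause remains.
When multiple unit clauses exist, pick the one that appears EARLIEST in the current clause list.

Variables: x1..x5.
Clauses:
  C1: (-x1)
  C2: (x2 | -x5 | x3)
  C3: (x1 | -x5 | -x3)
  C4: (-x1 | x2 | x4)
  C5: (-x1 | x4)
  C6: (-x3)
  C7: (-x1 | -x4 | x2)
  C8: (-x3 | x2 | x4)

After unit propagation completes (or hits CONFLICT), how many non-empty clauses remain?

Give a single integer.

unit clause [-1] forces x1=F; simplify:
  drop 1 from [1, -5, -3] -> [-5, -3]
  satisfied 4 clause(s); 4 remain; assigned so far: [1]
unit clause [-3] forces x3=F; simplify:
  drop 3 from [2, -5, 3] -> [2, -5]
  satisfied 3 clause(s); 1 remain; assigned so far: [1, 3]

Answer: 1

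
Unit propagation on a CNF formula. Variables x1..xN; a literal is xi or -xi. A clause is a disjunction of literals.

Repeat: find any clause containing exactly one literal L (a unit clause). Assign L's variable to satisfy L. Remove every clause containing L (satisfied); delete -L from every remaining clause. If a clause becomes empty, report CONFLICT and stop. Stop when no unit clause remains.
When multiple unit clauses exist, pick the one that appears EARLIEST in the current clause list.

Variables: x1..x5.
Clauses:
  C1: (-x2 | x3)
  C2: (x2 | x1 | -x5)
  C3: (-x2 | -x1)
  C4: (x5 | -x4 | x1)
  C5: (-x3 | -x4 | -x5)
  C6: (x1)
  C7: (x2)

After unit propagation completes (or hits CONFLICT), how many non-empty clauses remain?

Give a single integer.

Answer: 1

Derivation:
unit clause [1] forces x1=T; simplify:
  drop -1 from [-2, -1] -> [-2]
  satisfied 3 clause(s); 4 remain; assigned so far: [1]
unit clause [-2] forces x2=F; simplify:
  drop 2 from [2] -> [] (empty!)
  satisfied 2 clause(s); 2 remain; assigned so far: [1, 2]
CONFLICT (empty clause)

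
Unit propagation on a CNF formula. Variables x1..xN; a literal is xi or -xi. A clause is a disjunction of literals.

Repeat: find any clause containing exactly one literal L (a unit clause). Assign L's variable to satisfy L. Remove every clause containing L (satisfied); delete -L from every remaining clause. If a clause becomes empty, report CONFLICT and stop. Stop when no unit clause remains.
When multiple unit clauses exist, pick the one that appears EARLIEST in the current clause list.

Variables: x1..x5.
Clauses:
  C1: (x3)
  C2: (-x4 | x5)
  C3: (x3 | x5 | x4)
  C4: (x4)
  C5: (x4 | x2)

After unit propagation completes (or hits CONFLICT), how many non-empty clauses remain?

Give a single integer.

Answer: 0

Derivation:
unit clause [3] forces x3=T; simplify:
  satisfied 2 clause(s); 3 remain; assigned so far: [3]
unit clause [4] forces x4=T; simplify:
  drop -4 from [-4, 5] -> [5]
  satisfied 2 clause(s); 1 remain; assigned so far: [3, 4]
unit clause [5] forces x5=T; simplify:
  satisfied 1 clause(s); 0 remain; assigned so far: [3, 4, 5]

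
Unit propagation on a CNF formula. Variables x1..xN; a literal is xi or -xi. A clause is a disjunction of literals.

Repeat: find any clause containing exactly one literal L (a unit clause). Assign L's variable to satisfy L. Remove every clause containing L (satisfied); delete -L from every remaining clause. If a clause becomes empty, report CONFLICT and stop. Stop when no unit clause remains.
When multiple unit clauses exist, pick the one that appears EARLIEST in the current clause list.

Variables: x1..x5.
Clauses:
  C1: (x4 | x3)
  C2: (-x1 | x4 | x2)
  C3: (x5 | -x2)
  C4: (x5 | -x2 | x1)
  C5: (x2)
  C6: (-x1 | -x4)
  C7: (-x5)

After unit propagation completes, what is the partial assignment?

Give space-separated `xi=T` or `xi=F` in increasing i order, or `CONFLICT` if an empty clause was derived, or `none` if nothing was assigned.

Answer: CONFLICT

Derivation:
unit clause [2] forces x2=T; simplify:
  drop -2 from [5, -2] -> [5]
  drop -2 from [5, -2, 1] -> [5, 1]
  satisfied 2 clause(s); 5 remain; assigned so far: [2]
unit clause [5] forces x5=T; simplify:
  drop -5 from [-5] -> [] (empty!)
  satisfied 2 clause(s); 3 remain; assigned so far: [2, 5]
CONFLICT (empty clause)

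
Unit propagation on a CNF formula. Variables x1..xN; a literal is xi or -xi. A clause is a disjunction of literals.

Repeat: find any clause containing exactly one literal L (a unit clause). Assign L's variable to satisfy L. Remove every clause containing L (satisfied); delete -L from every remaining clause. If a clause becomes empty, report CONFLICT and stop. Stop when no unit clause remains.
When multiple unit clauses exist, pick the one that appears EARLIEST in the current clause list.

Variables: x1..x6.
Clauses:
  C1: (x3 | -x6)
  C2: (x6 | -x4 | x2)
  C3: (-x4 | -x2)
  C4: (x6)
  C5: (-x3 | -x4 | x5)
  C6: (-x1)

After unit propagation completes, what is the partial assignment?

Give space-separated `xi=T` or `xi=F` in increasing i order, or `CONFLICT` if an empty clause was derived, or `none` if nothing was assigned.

unit clause [6] forces x6=T; simplify:
  drop -6 from [3, -6] -> [3]
  satisfied 2 clause(s); 4 remain; assigned so far: [6]
unit clause [3] forces x3=T; simplify:
  drop -3 from [-3, -4, 5] -> [-4, 5]
  satisfied 1 clause(s); 3 remain; assigned so far: [3, 6]
unit clause [-1] forces x1=F; simplify:
  satisfied 1 clause(s); 2 remain; assigned so far: [1, 3, 6]

Answer: x1=F x3=T x6=T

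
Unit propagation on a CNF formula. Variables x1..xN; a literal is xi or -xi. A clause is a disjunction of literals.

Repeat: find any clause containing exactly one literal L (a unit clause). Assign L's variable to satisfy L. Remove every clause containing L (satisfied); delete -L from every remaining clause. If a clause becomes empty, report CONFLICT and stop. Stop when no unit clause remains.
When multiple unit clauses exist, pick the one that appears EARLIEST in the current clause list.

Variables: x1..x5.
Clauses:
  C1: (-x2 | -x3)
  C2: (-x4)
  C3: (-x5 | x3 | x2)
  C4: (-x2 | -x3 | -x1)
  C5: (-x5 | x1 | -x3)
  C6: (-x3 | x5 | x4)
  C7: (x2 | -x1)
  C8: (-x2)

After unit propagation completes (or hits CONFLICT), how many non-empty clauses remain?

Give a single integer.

Answer: 3

Derivation:
unit clause [-4] forces x4=F; simplify:
  drop 4 from [-3, 5, 4] -> [-3, 5]
  satisfied 1 clause(s); 7 remain; assigned so far: [4]
unit clause [-2] forces x2=F; simplify:
  drop 2 from [-5, 3, 2] -> [-5, 3]
  drop 2 from [2, -1] -> [-1]
  satisfied 3 clause(s); 4 remain; assigned so far: [2, 4]
unit clause [-1] forces x1=F; simplify:
  drop 1 from [-5, 1, -3] -> [-5, -3]
  satisfied 1 clause(s); 3 remain; assigned so far: [1, 2, 4]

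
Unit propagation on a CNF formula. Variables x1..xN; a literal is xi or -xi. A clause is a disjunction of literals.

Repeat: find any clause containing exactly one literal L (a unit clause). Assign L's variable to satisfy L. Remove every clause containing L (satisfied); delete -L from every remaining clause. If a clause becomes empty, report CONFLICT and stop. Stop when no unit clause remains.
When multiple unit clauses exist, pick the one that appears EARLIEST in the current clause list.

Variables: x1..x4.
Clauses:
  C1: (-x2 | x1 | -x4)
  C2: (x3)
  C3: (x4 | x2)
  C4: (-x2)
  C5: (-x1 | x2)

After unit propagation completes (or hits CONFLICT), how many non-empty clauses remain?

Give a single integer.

Answer: 0

Derivation:
unit clause [3] forces x3=T; simplify:
  satisfied 1 clause(s); 4 remain; assigned so far: [3]
unit clause [-2] forces x2=F; simplify:
  drop 2 from [4, 2] -> [4]
  drop 2 from [-1, 2] -> [-1]
  satisfied 2 clause(s); 2 remain; assigned so far: [2, 3]
unit clause [4] forces x4=T; simplify:
  satisfied 1 clause(s); 1 remain; assigned so far: [2, 3, 4]
unit clause [-1] forces x1=F; simplify:
  satisfied 1 clause(s); 0 remain; assigned so far: [1, 2, 3, 4]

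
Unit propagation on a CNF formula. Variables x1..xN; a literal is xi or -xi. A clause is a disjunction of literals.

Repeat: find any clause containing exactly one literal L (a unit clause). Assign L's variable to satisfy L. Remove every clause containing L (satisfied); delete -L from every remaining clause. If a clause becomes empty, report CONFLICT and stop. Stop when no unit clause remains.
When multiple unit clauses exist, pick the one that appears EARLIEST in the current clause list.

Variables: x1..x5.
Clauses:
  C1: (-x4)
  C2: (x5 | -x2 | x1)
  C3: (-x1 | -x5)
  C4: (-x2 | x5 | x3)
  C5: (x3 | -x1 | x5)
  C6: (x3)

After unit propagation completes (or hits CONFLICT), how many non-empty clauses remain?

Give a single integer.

Answer: 2

Derivation:
unit clause [-4] forces x4=F; simplify:
  satisfied 1 clause(s); 5 remain; assigned so far: [4]
unit clause [3] forces x3=T; simplify:
  satisfied 3 clause(s); 2 remain; assigned so far: [3, 4]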